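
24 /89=0.27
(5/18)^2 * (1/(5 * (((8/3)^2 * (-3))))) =-5/6912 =-0.00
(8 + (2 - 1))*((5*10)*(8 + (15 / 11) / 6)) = 40725 / 11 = 3702.27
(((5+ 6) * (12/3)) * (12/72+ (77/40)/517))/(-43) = -10571/60630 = -0.17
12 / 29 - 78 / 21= -670 / 203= -3.30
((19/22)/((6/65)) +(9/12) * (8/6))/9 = 1367/1188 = 1.15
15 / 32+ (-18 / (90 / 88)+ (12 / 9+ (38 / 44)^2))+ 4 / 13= -11132579 / 755040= -14.74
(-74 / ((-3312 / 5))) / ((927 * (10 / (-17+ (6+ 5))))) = -37 / 511704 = -0.00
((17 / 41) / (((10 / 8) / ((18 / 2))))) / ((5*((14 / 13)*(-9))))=-442 / 7175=-0.06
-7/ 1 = -7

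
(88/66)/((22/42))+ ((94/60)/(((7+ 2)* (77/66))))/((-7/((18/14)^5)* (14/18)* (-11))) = 809847443/317064055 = 2.55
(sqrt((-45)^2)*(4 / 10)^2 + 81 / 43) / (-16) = -1953 / 3440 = -0.57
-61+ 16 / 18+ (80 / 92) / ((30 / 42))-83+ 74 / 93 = -905426 / 6417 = -141.10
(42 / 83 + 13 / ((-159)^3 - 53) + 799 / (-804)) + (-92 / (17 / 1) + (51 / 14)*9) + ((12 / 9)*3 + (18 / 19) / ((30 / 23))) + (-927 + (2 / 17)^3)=-1464013545215604179 / 1635064389489930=-895.39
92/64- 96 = -1513/16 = -94.56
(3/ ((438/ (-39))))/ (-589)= 39/ 85994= 0.00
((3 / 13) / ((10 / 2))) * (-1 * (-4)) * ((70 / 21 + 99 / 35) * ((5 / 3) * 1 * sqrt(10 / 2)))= 2588 * sqrt(5) / 1365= 4.24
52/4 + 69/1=82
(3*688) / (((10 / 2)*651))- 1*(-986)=1070498 / 1085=986.63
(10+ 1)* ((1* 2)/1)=22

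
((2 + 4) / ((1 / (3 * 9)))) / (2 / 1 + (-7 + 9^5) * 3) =81 / 88564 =0.00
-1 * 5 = -5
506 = 506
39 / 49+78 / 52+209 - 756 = -53381 / 98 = -544.70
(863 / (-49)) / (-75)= 0.23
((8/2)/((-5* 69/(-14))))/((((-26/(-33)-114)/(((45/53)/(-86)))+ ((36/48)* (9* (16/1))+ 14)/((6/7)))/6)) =33264/396521219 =0.00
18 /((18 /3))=3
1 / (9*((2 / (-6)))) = -1 / 3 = -0.33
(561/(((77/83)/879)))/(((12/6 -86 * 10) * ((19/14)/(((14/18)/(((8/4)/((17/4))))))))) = -49197337/65208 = -754.47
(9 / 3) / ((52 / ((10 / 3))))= 5 / 26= 0.19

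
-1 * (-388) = 388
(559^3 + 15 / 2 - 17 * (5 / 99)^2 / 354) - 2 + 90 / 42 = 2121178117655963 / 12143439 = 174676886.64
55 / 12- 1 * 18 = -161 / 12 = -13.42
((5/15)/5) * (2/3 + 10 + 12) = 68/45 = 1.51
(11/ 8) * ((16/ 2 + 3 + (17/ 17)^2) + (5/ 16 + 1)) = 18.30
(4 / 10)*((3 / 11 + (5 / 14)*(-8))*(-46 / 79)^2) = -842168 / 2402785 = -0.35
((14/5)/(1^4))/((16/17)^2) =2023/640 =3.16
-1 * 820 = -820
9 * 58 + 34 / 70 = 18287 / 35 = 522.49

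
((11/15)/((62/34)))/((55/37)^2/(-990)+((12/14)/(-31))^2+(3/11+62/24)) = 51330649524/364361369725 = 0.14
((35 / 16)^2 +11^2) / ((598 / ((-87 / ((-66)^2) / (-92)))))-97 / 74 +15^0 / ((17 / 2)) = -1180555247635 / 989470580736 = -1.19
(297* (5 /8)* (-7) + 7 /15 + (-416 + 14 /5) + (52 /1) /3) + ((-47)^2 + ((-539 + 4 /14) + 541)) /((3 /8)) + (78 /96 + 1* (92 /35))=7065119 /1680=4205.43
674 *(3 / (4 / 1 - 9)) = -2022 / 5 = -404.40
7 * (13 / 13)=7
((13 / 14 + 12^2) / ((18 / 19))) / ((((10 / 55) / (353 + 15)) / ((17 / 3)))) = 331615702 / 189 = 1754580.43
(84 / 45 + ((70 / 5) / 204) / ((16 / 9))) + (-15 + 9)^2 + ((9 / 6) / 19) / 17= 5877553 / 155040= 37.91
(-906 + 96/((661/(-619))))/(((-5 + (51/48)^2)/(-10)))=-1685222400/655051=-2572.66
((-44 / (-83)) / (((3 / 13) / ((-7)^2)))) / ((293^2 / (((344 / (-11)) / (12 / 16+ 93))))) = -3506048 / 8016150375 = -0.00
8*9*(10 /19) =720 /19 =37.89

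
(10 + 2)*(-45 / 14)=-270 / 7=-38.57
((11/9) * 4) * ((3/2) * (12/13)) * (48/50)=2112/325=6.50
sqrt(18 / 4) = 3 * sqrt(2) / 2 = 2.12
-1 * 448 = -448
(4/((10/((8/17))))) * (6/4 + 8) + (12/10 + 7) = 849/85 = 9.99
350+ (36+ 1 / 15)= 5791 / 15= 386.07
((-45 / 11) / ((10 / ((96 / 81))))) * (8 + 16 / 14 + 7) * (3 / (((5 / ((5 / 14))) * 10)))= -0.17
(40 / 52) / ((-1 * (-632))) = 5 / 4108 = 0.00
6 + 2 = 8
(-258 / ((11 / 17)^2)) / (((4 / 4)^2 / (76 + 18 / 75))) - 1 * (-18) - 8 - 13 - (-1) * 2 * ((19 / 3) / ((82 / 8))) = -46981.99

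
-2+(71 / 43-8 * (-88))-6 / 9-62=640.98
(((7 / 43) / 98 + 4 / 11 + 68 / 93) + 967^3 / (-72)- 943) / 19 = -92818141347563 / 140412888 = -661037.19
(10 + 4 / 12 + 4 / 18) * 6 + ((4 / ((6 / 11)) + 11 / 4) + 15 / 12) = 224 / 3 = 74.67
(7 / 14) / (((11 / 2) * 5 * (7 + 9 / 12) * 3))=4 / 5115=0.00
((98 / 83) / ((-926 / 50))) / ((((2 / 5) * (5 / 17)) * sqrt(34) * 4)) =-1225 * sqrt(34) / 307432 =-0.02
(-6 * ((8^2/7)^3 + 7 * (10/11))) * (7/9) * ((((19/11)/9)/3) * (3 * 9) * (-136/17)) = 294636192/5929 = 49694.08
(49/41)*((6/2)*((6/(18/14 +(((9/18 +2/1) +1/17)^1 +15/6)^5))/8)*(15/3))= 4383098559/1080519574196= 0.00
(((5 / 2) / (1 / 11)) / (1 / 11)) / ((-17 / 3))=-1815 / 34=-53.38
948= 948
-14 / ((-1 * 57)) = 14 / 57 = 0.25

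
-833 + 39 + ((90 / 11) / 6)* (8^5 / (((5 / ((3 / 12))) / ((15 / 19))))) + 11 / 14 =2840015 / 2926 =970.61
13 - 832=-819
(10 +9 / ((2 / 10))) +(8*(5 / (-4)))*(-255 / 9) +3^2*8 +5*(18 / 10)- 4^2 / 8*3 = 1240 / 3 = 413.33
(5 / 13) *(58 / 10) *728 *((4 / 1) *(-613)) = -3982048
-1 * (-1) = 1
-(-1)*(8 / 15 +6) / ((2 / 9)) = 147 / 5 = 29.40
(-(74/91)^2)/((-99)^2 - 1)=-1369/20288450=-0.00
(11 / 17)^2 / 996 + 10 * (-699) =-2012029439 / 287844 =-6990.00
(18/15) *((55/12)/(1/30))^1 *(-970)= -160050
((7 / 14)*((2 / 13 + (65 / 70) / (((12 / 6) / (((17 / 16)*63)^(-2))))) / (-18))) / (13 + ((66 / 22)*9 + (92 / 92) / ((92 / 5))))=-73919194 / 692357388723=-0.00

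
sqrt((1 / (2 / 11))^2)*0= 0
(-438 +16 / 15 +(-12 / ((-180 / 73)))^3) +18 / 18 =-1082258 / 3375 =-320.67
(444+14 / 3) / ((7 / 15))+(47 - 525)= 3384 / 7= 483.43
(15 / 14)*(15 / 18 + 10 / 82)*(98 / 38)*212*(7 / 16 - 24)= -164343725 / 12464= -13185.47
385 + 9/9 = 386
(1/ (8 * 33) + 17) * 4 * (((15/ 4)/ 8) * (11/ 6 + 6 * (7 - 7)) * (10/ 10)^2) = 22445/ 384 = 58.45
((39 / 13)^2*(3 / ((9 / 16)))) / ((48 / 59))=59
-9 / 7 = -1.29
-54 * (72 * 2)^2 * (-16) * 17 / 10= 152285184 / 5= 30457036.80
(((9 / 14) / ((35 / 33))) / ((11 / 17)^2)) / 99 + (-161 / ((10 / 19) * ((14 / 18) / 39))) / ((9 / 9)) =-454715328 / 29645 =-15338.69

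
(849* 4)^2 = 11532816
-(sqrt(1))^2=-1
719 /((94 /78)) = 28041 /47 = 596.62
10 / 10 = 1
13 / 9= 1.44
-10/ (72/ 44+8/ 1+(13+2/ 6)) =-165/ 379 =-0.44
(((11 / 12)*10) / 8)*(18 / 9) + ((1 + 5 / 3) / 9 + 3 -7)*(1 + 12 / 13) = -13565 / 2808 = -4.83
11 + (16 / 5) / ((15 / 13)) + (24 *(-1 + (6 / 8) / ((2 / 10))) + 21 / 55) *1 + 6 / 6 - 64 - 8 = 7553 / 825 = 9.16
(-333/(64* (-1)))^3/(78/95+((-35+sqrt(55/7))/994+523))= 2833967565547817265/10537943156677148672 - 777600795825* sqrt(385)/10537943156677148672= 0.27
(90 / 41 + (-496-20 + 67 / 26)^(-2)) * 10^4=160376498060000 / 7306027841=21951.26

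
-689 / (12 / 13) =-8957 / 12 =-746.42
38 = 38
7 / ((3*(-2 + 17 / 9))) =-21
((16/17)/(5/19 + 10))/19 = 16/3315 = 0.00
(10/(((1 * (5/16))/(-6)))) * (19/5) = -3648/5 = -729.60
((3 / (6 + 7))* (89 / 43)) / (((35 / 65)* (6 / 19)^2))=32129 / 3612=8.90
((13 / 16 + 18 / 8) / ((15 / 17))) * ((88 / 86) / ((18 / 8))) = 9163 / 5805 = 1.58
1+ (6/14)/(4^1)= 31/28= 1.11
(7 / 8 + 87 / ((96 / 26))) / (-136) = -23 / 128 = -0.18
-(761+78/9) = -769.67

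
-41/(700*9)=-41/6300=-0.01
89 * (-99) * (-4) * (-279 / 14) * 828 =-4070893464 / 7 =-581556209.14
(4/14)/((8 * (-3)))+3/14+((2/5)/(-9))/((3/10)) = 41/756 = 0.05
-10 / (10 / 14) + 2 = -12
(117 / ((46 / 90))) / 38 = 5265 / 874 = 6.02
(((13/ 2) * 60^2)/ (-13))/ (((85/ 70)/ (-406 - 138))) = 806400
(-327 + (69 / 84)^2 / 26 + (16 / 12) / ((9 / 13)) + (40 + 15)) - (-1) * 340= 38499275 / 550368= 69.95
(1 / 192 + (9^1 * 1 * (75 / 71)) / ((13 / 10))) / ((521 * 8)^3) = 1296923 / 12831755049664512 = 0.00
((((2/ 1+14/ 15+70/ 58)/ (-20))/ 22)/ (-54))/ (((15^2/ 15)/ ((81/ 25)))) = 1801/ 47850000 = 0.00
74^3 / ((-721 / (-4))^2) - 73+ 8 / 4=-30425127 / 519841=-58.53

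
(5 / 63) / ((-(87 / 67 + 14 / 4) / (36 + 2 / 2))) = -24790 / 40509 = -0.61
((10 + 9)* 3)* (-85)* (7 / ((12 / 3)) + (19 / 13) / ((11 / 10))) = -8532045 / 572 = -14916.16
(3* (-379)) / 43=-1137 / 43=-26.44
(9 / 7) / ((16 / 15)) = 1.21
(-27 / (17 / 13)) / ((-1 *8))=351 / 136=2.58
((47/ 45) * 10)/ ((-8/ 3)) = -47/ 12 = -3.92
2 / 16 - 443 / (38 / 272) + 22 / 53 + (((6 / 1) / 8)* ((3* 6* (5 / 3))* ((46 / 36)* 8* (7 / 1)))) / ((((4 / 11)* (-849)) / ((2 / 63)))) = -195167451281 / 61555896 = -3170.57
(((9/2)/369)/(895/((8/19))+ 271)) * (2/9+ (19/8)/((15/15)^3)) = 17/1286334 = 0.00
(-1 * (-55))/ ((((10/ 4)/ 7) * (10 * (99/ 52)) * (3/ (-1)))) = -364/ 135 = -2.70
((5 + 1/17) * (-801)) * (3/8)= -103329/68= -1519.54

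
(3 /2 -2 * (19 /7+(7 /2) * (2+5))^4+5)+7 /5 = -105357820889 /96040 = -1097020.21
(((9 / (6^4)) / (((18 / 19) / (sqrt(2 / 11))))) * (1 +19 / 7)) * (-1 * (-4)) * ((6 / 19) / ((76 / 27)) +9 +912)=2881853 * sqrt(22) / 316008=42.77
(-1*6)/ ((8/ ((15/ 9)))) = -5/ 4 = -1.25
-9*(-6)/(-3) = -18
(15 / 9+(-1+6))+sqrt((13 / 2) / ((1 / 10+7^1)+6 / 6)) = sqrt(65) / 9+20 / 3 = 7.56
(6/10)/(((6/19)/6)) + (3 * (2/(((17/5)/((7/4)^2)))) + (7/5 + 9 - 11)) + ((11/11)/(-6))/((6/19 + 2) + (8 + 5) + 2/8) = 39080591/2413320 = 16.19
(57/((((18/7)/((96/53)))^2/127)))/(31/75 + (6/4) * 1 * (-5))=-1513433600/2985967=-506.85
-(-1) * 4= 4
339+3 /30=3391 /10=339.10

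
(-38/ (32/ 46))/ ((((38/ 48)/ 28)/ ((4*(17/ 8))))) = -16422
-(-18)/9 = 2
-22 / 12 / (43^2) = -11 / 11094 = -0.00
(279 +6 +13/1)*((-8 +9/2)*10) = -10430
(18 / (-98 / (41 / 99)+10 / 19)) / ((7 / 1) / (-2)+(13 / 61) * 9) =427671 / 8874526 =0.05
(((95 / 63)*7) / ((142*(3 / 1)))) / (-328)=-95 / 1257552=-0.00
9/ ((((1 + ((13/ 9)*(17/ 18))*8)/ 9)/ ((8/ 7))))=52488/ 6755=7.77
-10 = -10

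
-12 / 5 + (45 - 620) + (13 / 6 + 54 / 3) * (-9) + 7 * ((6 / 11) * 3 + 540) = 333581 / 110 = 3032.55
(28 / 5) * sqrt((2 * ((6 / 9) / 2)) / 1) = 28 * sqrt(6) / 15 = 4.57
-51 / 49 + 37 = 1762 / 49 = 35.96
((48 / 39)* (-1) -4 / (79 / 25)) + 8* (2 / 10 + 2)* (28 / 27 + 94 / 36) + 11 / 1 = 10080991 / 138645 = 72.71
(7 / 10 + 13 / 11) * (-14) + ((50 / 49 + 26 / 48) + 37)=790171 / 64680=12.22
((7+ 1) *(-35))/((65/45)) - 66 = -3378/13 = -259.85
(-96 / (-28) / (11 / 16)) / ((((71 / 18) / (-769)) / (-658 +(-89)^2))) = -38605227264 / 5467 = -7061501.24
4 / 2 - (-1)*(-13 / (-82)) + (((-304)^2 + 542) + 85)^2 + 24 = 709873989763 / 82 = 8656999875.16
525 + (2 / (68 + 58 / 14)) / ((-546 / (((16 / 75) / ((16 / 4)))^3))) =4362134765561 / 8308828125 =525.00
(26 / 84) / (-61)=-0.01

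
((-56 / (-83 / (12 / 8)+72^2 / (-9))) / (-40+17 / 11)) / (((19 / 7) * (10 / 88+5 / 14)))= -664048 / 367866885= -0.00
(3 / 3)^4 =1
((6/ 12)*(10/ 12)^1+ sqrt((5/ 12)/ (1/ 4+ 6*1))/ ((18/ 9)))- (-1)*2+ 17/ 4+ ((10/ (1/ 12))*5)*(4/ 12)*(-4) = -2380/ 3+ sqrt(15)/ 30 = -793.20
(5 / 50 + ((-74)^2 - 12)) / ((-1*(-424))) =54641 / 4240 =12.89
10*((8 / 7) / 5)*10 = 160 / 7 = 22.86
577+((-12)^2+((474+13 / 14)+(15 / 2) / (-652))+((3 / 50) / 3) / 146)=19922306357 / 16658600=1195.92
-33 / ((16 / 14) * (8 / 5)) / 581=-165 / 5312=-0.03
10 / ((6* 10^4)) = 1 / 6000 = 0.00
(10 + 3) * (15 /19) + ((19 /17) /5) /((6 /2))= 50086 /4845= 10.34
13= 13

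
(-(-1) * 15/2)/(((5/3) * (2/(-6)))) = -27/2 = -13.50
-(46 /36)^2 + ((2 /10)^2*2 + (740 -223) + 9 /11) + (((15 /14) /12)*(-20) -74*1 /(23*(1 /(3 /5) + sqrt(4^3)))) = 213889179607 /416007900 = 514.15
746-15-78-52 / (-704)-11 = 113005 / 176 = 642.07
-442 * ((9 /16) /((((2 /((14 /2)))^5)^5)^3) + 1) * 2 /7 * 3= -14391598647477869710652527106116647383223013430521572316420369443225 /1057810092162800527867904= -13605087296957792984469730000000000000000000.00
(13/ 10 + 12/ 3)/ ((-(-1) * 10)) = 53/ 100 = 0.53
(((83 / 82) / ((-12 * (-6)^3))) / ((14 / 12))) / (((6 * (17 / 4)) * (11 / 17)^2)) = 1411 / 45006192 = 0.00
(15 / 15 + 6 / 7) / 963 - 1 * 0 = 13 / 6741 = 0.00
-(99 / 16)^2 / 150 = -3267 / 12800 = -0.26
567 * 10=5670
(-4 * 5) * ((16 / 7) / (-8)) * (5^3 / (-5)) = -1000 / 7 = -142.86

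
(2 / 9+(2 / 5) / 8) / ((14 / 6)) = 7 / 60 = 0.12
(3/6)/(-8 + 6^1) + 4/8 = 1/4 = 0.25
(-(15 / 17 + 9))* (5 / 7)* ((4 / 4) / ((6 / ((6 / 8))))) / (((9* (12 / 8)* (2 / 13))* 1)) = -65 / 153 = -0.42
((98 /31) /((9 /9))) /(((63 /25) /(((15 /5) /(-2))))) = -1.88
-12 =-12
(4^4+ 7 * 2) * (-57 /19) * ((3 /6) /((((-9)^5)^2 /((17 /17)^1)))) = -5 /43046721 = -0.00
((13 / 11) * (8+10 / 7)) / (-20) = -39 / 70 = -0.56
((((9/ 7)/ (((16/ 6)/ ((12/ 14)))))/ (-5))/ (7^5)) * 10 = -0.00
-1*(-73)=73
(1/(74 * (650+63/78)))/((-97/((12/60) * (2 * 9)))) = -234/303647345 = -0.00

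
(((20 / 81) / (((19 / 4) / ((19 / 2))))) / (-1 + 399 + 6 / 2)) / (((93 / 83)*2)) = 1660 / 3020733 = 0.00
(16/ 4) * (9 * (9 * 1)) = 324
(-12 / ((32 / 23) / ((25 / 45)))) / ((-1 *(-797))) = -115 / 19128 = -0.01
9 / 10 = 0.90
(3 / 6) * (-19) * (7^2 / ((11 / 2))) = -931 / 11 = -84.64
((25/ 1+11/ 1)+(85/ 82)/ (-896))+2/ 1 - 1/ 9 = 25053187/ 661248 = 37.89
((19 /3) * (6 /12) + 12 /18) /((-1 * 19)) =-23 /114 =-0.20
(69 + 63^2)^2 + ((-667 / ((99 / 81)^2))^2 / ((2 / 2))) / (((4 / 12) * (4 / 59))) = 1471560283449 / 58564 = 25127386.85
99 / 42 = 33 / 14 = 2.36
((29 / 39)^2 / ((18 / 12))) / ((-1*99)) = -1682 / 451737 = -0.00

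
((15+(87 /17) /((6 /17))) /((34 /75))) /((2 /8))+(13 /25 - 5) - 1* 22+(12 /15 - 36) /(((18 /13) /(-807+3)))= 26358433 /1275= 20673.28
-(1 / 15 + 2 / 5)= -7 / 15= -0.47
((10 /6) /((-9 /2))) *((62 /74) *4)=-1.24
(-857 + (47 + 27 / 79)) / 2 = -63963 / 158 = -404.83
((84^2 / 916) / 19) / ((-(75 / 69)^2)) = -933156 / 2719375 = -0.34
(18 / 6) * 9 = 27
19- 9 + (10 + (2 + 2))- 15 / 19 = 441 / 19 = 23.21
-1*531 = -531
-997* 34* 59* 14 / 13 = -27999748 / 13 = -2153826.77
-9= -9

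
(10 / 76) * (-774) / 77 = -1935 / 1463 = -1.32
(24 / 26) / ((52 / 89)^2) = 23763 / 8788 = 2.70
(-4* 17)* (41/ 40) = -697/ 10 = -69.70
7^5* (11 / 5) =184877 / 5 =36975.40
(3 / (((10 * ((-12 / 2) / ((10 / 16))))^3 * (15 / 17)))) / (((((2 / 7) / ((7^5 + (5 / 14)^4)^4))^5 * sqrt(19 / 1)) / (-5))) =2694661299119166714418626723493585914840930307113165185447729874058096923929416172521741298961373124914372629768554023870594009429591476098382769531776261256804819680606214281617 * sqrt(19) / 1568447305930601011109401169686510604229954750247597480515251742133895739979394619327446079504384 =7488779664778989046859669000000000000000000000000000000000000000000000000000000000.00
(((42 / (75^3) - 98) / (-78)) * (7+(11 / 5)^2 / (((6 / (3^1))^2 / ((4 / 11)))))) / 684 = 106804579 / 7815234375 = 0.01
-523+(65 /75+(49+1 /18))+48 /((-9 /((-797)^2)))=-304942897 /90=-3388254.41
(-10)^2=100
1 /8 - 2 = -15 /8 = -1.88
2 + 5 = 7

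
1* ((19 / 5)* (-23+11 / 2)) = -133 / 2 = -66.50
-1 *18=-18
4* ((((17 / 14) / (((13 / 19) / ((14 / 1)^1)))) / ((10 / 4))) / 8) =323 / 65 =4.97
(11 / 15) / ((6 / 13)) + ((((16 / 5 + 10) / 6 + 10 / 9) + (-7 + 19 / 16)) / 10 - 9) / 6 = 0.05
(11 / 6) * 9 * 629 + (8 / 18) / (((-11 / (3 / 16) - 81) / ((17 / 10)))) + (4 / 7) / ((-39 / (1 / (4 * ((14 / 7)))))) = 1978607752 / 190645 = 10378.49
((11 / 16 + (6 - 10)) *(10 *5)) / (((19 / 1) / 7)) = -9275 / 152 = -61.02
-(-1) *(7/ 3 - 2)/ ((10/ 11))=11/ 30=0.37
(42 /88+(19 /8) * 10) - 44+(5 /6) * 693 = 6135 /11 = 557.73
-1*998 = -998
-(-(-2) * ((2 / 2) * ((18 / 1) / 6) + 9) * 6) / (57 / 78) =-3744 / 19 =-197.05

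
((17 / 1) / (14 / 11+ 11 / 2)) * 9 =3366 / 149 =22.59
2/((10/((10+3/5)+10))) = 103/25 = 4.12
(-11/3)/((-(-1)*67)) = -11/201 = -0.05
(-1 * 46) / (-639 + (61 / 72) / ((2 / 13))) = 6624 / 91223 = 0.07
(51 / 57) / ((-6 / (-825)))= 4675 / 38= 123.03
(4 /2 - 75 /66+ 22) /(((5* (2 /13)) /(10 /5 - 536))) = -15871.94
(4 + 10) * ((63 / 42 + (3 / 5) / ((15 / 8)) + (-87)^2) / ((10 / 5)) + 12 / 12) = 2650487 / 50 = 53009.74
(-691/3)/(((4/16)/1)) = -2764/3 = -921.33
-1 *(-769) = 769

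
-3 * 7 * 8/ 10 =-16.80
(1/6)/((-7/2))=-1/21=-0.05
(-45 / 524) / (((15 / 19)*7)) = -57 / 3668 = -0.02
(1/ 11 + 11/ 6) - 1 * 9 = -467/ 66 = -7.08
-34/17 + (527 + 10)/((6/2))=177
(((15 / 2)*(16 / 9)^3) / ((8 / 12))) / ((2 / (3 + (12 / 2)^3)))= 186880 / 27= 6921.48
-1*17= -17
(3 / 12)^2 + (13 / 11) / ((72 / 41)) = 1165 / 1584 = 0.74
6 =6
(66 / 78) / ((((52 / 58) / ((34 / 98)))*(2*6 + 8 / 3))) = 1479 / 66248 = 0.02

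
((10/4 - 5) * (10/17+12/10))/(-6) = 38/51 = 0.75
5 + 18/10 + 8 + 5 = 99/5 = 19.80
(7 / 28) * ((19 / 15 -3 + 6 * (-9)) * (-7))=1463 / 15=97.53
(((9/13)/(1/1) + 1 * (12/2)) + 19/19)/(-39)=-100/507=-0.20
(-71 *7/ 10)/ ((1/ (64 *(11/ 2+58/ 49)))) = -148816/ 7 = -21259.43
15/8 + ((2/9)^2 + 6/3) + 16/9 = 3695/648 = 5.70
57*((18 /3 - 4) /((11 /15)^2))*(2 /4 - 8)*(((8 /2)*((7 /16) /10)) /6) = -89775 /1936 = -46.37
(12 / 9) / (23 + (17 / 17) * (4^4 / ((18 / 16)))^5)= 78732 / 36028797020322095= 0.00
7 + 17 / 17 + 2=10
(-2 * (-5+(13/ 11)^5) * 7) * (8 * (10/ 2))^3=388829952000/ 161051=2414328.08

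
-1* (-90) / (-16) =-45 / 8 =-5.62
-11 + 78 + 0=67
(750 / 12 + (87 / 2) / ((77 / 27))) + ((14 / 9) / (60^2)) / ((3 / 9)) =32330339 / 415800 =77.75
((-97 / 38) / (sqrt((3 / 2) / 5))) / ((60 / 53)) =-5141 * sqrt(30) / 6840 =-4.12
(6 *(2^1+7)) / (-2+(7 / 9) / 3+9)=729 / 98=7.44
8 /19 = 0.42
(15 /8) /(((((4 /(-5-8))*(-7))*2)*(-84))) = -65 /12544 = -0.01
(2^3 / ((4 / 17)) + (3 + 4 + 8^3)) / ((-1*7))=-79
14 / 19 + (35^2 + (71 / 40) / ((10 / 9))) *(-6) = -27963623 / 3800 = -7358.85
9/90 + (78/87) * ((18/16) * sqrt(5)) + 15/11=161/110 + 117 * sqrt(5)/116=3.72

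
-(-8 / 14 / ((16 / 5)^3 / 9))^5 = 1802032470703125 / 18922999734303981568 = 0.00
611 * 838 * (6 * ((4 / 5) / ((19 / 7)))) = 905463.41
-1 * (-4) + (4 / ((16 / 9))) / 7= 121 / 28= 4.32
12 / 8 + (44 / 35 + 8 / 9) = 2297 / 630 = 3.65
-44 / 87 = -0.51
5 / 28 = 0.18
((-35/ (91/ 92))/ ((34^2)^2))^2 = 13225/ 18862448120464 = 0.00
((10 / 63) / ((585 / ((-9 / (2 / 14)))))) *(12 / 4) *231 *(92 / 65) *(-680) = 1926848 / 169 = 11401.47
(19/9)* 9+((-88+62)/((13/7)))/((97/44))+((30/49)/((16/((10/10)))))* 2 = 241947/19012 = 12.73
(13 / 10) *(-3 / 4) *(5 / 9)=-13 / 24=-0.54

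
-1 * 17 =-17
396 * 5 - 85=1895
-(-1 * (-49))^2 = -2401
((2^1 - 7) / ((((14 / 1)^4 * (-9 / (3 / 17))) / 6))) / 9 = 5 / 2938824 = 0.00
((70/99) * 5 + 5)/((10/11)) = 169/18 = 9.39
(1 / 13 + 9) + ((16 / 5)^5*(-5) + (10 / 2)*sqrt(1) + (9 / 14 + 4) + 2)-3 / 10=-94259041 / 56875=-1657.30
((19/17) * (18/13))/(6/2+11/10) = 3420/9061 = 0.38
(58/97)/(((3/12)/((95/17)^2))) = 2093800/28033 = 74.69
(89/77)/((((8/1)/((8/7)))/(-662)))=-58918/539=-109.31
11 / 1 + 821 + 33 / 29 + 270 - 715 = 11256 / 29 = 388.14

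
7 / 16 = 0.44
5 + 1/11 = 56/11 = 5.09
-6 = -6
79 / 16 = 4.94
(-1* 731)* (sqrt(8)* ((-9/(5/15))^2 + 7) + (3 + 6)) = -1076032* sqrt(2) - 6579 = -1528318.05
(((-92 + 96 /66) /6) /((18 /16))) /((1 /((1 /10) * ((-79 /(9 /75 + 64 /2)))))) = 262280 /79497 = 3.30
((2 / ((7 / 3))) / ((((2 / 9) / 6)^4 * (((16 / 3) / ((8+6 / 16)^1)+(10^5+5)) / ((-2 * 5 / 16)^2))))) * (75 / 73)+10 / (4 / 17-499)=5038818081660655 / 2786994109672864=1.81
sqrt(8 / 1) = 2.83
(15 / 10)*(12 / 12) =3 / 2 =1.50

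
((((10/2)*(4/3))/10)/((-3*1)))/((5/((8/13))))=-16/585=-0.03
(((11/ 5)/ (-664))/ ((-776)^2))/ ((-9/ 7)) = 77/ 17993018880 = 0.00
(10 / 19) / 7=10 / 133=0.08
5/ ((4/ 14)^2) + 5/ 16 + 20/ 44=10915/ 176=62.02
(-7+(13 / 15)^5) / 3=-2.17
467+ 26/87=40655/87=467.30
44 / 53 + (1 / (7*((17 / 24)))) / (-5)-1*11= -321977 / 31535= -10.21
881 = 881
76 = 76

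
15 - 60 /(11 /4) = -75 /11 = -6.82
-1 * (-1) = 1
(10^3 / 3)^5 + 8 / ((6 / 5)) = 4115226337455.23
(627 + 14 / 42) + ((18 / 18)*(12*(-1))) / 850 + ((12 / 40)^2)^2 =319936931 / 510000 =627.33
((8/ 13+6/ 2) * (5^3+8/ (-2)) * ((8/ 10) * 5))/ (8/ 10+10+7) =113740/ 1157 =98.31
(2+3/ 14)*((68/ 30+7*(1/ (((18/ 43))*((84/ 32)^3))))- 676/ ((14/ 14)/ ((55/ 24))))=-5706458393/ 1666980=-3423.23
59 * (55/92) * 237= 769065/92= 8359.40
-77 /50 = -1.54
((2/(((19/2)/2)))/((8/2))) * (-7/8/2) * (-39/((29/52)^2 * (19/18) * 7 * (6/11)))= 1.43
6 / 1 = 6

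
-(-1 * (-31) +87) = -118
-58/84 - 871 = -36611/42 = -871.69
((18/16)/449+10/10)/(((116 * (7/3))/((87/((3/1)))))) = 10803/100576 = 0.11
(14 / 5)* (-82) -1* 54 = -1418 / 5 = -283.60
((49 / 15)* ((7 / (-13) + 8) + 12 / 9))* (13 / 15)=16807 / 675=24.90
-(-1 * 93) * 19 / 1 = 1767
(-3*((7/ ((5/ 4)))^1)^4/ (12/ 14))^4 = 21419073388872909199507456/ 152587890625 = 140372039361317.50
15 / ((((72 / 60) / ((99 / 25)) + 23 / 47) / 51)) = 1186515 / 1229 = 965.43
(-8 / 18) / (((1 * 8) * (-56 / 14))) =1 / 72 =0.01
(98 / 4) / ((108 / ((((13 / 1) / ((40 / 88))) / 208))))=539 / 17280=0.03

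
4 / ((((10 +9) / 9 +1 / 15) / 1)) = 90 / 49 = 1.84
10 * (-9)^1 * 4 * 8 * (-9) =25920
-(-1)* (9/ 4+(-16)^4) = 262153/ 4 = 65538.25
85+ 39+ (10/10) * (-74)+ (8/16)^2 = 201/4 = 50.25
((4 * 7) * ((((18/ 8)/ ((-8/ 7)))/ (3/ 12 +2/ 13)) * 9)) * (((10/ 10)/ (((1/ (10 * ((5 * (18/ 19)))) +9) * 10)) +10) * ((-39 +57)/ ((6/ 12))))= -3594689280/ 8119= -442750.25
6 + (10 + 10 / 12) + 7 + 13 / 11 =1651 / 66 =25.02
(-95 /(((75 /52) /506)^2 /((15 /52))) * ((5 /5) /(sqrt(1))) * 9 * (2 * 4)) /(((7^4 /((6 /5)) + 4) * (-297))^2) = -126464 /184632075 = -0.00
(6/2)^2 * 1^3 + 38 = 47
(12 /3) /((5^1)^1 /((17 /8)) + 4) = 17 /27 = 0.63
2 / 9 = 0.22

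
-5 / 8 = -0.62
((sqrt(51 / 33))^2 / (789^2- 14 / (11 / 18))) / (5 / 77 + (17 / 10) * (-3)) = -13090 / 26547676083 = -0.00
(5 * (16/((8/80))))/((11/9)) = 7200/11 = 654.55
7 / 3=2.33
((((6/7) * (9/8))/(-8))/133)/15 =-9/148960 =-0.00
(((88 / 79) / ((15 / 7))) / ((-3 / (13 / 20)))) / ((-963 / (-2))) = -4004 / 17117325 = -0.00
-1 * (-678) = 678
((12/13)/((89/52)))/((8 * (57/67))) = 134/1691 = 0.08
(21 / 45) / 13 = 7 / 195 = 0.04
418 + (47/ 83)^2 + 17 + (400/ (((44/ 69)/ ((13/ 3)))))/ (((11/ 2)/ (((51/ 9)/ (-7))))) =616908484/ 17504949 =35.24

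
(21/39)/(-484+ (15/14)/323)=-31654/28452229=-0.00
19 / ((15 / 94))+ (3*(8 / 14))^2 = 89674 / 735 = 122.01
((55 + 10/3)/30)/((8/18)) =35/8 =4.38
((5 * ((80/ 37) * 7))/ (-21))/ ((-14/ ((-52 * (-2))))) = 20800/ 777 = 26.77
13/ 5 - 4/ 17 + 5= 626/ 85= 7.36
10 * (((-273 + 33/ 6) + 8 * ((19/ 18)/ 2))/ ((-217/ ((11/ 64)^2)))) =409585/ 1142784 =0.36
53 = 53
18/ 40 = 9/ 20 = 0.45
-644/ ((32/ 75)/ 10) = -60375/ 4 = -15093.75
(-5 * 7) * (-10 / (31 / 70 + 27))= 24500 / 1921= 12.75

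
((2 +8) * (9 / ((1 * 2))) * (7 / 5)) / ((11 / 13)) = 819 / 11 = 74.45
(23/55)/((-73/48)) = -1104/4015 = -0.27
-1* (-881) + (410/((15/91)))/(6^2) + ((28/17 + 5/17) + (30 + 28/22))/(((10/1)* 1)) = 24068936/25245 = 953.41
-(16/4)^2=-16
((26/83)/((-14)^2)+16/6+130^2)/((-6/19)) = -7836719309/146412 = -53525.12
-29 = -29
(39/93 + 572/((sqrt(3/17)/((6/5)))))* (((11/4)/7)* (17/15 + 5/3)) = 143/310 + 6292* sqrt(51)/25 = 1797.82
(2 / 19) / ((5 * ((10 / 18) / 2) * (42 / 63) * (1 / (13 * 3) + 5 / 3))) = 351 / 5225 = 0.07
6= 6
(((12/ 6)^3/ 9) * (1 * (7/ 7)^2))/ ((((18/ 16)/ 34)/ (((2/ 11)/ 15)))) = 4352/ 13365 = 0.33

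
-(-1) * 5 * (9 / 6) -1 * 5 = 5 / 2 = 2.50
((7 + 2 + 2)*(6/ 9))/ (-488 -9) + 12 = 17870/ 1491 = 11.99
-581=-581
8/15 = 0.53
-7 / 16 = -0.44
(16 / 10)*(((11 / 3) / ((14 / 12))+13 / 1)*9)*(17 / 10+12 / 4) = 191196 / 175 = 1092.55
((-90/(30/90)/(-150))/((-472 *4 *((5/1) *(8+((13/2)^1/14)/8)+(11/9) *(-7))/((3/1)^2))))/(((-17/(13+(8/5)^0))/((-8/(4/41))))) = -5858244/320844655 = -0.02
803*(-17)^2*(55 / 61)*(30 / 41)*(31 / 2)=5935113525 / 2501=2373096.17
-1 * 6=-6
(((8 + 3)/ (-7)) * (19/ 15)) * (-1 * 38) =7942/ 105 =75.64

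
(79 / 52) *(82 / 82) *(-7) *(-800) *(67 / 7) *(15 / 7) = 15879000 / 91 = 174494.51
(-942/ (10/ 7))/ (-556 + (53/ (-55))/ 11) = 398937/ 336433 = 1.19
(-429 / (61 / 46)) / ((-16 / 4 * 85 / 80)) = 78936 / 1037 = 76.12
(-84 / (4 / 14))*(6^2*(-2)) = 21168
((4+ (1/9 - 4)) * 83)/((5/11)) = 913/45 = 20.29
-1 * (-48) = 48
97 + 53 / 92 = 8977 / 92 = 97.58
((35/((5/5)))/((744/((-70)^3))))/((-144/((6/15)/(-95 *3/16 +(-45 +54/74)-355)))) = -22209250/206666181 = -0.11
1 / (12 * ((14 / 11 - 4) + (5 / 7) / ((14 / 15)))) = -539 / 12690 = -0.04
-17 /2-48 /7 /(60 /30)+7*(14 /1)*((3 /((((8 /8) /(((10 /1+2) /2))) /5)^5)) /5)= 20003759833 /14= 1428839988.07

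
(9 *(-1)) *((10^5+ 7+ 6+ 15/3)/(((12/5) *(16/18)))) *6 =-20253645/8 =-2531705.62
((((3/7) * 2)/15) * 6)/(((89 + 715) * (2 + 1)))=1/7035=0.00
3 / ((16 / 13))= 39 / 16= 2.44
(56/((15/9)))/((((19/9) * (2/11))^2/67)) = 27580014/1805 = 15279.79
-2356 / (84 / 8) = -4712 / 21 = -224.38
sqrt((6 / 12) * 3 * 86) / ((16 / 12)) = 3 * sqrt(129) / 4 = 8.52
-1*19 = -19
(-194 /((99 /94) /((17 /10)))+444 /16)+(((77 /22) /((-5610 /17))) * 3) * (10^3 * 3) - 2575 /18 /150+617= 698539 /2970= 235.20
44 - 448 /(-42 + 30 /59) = 8384 /153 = 54.80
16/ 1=16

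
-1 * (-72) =72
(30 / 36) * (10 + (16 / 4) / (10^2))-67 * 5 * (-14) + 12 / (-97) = 13671887 / 2910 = 4698.24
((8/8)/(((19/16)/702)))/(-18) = -624/19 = -32.84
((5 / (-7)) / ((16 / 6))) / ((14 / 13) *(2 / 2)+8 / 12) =-585 / 3808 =-0.15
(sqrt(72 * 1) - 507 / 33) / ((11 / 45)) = -7605 / 121+270 * sqrt(2) / 11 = -28.14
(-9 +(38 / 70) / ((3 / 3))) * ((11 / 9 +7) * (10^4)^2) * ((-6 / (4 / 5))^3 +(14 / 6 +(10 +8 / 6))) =536483720000000 / 189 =2838538201058.20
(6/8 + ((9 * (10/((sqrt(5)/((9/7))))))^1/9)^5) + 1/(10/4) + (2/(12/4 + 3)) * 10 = 269/60 + 47239200 * sqrt(5)/16807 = 6289.37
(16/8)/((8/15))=15/4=3.75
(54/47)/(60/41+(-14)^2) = 1107/190256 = 0.01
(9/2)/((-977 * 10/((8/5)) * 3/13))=-78/24425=-0.00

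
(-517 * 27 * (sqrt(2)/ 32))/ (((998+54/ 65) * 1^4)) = -907335 * sqrt(2)/ 2077568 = -0.62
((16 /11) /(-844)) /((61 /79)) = -0.00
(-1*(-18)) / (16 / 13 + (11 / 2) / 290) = 15080 / 1047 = 14.40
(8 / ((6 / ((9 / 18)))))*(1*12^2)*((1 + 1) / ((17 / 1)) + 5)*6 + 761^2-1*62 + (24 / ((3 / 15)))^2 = 10138915 / 17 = 596406.76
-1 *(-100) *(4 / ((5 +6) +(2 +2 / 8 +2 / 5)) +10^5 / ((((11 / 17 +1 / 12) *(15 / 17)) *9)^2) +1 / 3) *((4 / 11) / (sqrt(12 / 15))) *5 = 486528806017000 *sqrt(5) / 1800079281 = 604368.65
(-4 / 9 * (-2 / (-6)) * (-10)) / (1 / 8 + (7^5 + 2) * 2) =64 / 1452303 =0.00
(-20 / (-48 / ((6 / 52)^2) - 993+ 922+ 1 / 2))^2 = 576 / 19456921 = 0.00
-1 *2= -2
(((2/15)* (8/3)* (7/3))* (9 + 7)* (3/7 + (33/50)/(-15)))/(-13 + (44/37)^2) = -117931136/267654375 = -0.44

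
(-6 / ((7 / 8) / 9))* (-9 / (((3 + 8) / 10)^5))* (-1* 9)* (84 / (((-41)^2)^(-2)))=-118654834694400000 / 161051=-736753169458.12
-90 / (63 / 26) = -260 / 7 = -37.14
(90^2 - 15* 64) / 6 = 1190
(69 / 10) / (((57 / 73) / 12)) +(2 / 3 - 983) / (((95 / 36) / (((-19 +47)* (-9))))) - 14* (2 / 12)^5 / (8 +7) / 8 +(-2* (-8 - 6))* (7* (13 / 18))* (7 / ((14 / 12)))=840040222331 / 8864640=94763.04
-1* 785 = -785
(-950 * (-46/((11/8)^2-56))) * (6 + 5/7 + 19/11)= -1817920000/266651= -6817.60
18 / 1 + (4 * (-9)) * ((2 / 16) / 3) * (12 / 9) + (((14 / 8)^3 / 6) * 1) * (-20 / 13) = 18253 / 1248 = 14.63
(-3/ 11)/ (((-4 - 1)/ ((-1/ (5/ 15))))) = -9/ 55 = -0.16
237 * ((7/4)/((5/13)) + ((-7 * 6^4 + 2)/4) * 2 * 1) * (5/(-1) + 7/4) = 279166329/80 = 3489579.11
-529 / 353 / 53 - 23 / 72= -468395 / 1347048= -0.35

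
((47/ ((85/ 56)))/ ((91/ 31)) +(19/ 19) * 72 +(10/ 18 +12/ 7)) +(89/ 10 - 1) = 92.72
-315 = -315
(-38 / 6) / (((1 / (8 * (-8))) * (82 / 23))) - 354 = -29558 / 123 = -240.31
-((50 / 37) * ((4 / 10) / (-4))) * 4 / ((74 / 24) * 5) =48 / 1369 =0.04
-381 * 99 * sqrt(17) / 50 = -37719 * sqrt(17) / 50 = -3110.39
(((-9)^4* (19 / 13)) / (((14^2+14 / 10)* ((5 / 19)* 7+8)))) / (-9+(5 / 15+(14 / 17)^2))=-201324285 / 325847522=-0.62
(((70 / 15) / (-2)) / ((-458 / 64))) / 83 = 224 / 57021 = 0.00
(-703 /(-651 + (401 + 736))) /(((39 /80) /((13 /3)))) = -28120 /2187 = -12.86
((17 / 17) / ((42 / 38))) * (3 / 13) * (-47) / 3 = -3.27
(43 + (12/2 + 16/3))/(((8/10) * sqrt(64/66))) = 68.97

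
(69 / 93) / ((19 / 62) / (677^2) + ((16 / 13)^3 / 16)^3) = 223576081283874982 / 476949532676055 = 468.76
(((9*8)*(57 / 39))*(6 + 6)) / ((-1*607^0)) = -16416 / 13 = -1262.77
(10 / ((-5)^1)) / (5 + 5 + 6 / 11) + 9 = 511 / 58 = 8.81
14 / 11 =1.27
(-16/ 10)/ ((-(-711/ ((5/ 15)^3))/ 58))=-0.00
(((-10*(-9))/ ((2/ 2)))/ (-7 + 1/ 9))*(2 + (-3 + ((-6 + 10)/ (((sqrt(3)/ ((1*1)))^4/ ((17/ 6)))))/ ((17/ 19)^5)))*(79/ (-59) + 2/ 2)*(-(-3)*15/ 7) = 36411268500/ 1069319363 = 34.05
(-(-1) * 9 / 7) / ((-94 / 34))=-153 / 329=-0.47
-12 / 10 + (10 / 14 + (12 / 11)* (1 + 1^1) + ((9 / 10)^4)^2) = 16374597517 / 7700000000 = 2.13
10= 10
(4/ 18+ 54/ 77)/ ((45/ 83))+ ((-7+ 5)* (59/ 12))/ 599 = 12604891/ 7471926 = 1.69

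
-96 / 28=-24 / 7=-3.43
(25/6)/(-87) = -25/522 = -0.05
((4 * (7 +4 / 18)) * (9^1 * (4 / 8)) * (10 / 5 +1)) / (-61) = -390 / 61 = -6.39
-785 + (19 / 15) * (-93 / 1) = -902.80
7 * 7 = 49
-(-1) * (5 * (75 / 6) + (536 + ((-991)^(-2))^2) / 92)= 6062740707266447 / 88732444331612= 68.33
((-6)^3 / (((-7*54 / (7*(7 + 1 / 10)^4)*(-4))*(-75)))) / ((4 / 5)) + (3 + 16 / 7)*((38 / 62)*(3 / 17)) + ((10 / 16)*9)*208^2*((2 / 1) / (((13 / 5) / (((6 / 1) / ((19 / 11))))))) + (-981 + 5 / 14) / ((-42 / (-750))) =186286566081630797 / 294382200000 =632805.13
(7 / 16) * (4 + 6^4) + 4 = 2291 / 4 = 572.75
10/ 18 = 5/ 9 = 0.56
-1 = -1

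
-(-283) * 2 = 566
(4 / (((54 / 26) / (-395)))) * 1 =-20540 / 27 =-760.74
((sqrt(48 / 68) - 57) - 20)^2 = 5800.32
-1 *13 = -13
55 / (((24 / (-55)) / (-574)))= 868175 / 12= 72347.92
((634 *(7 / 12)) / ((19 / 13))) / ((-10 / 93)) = -894257 / 380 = -2353.31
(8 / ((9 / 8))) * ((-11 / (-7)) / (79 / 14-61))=-1408 / 6975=-0.20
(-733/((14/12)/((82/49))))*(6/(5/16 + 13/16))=-1923392/343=-5607.56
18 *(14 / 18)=14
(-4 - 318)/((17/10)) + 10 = -3050/17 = -179.41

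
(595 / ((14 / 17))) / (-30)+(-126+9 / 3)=-147.08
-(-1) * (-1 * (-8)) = 8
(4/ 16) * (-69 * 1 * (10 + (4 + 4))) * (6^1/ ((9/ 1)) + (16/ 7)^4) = -20845935/ 2401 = -8682.19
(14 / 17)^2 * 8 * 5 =7840 / 289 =27.13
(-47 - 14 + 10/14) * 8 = -3376/7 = -482.29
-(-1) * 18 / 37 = 18 / 37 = 0.49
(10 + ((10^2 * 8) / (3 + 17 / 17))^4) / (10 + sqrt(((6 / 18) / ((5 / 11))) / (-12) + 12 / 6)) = 2880000018000 / 17651-9600000060 * sqrt(1745) / 17651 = 140444015.80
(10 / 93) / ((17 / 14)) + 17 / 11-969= -16823462 / 17391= -967.37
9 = 9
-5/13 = -0.38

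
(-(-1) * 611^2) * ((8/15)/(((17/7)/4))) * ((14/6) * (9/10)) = 292683664/425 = 688667.44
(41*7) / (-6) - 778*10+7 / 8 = -187847 / 24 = -7826.96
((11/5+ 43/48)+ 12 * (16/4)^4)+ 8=739943/240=3083.10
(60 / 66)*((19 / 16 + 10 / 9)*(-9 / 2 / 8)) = -1655 / 1408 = -1.18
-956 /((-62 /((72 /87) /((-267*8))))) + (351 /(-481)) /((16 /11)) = -0.51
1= 1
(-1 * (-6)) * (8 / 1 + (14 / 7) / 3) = 52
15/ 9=1.67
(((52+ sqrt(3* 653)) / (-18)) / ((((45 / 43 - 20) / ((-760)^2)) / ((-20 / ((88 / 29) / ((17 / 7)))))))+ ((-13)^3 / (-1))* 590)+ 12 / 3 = -3061135600* sqrt(1959) / 112959 - 12757754794 / 112959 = -1312382.62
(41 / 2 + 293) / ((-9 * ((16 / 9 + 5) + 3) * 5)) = -57 / 80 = -0.71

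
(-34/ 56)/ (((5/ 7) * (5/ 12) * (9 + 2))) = -51/ 275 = -0.19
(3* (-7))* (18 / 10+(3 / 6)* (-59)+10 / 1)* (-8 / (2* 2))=-3717 / 5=-743.40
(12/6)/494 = 0.00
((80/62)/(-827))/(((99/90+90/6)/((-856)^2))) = -293094400/4127557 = -71.01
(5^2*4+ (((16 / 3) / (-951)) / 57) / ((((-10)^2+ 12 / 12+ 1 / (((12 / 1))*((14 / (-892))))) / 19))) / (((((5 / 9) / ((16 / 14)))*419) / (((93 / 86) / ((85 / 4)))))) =1706171268288 / 68288365363225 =0.02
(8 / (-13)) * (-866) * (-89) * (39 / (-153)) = 616592 / 51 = 12090.04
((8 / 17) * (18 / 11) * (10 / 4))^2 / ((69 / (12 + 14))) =1123200 / 804287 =1.40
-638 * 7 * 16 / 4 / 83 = -17864 / 83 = -215.23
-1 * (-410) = 410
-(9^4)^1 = -6561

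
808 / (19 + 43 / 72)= 58176 / 1411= 41.23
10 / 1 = 10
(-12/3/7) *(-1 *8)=32/7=4.57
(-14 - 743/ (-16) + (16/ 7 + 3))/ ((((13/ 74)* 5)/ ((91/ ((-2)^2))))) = 977.03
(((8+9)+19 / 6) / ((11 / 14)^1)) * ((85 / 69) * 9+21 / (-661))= 4313848 / 15203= 283.75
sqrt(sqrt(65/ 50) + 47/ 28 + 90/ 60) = 2.08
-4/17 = -0.24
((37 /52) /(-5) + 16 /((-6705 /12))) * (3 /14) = -19867 /542360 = -0.04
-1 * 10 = -10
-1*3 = -3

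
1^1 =1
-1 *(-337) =337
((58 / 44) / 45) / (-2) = -29 / 1980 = -0.01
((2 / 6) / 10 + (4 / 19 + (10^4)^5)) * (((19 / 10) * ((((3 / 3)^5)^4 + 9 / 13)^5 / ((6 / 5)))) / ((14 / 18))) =36719628000000000000089544356 / 12995255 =2825618119844512477830.53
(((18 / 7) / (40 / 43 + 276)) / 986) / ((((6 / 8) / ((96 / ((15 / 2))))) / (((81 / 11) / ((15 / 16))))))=3566592 / 2825247425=0.00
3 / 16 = 0.19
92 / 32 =23 / 8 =2.88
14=14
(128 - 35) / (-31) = -3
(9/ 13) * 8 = 72/ 13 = 5.54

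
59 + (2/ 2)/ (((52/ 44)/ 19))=976/ 13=75.08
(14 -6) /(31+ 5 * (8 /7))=56 /257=0.22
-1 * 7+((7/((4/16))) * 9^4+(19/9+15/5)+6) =1653409/9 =183712.11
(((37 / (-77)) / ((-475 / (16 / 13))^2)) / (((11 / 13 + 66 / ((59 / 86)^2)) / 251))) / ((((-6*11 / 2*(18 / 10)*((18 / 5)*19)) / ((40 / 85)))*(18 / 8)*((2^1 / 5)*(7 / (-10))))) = -132415680512 / 125481644565412358223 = -0.00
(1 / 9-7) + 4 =-26 / 9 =-2.89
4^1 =4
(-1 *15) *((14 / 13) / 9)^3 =-13720 / 533871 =-0.03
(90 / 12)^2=225 / 4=56.25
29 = 29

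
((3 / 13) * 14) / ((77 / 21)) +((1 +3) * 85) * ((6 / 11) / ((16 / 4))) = 6756 / 143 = 47.24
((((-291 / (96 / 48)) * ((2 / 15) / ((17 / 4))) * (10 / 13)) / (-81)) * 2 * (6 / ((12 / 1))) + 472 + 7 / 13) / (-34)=-8459687 / 608634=-13.90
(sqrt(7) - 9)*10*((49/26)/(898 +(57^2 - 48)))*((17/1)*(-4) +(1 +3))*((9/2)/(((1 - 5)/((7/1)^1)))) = -1111320/53287 +123480*sqrt(7)/53287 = -14.72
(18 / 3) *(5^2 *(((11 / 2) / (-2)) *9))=-7425 / 2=-3712.50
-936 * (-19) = 17784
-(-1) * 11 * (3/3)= 11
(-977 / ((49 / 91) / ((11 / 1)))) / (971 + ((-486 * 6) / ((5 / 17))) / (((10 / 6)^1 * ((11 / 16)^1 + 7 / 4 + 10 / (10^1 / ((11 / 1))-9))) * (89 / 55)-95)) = -33844291195 / 1829757377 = -18.50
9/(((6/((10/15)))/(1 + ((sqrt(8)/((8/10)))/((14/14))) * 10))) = 1 + 25 * sqrt(2) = 36.36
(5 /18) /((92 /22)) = 55 /828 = 0.07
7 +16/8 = 9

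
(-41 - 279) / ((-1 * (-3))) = -106.67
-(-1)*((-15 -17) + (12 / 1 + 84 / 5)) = -16 / 5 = -3.20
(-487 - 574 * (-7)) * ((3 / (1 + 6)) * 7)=10593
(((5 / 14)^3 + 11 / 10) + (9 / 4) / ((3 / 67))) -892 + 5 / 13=-149861609 / 178360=-840.22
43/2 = 21.50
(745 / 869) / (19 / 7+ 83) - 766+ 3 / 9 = -79842677 / 104280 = -765.66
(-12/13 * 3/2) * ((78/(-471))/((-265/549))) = -19764/41605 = -0.48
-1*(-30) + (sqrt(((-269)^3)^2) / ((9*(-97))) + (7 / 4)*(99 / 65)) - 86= -5073034231 / 226980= -22350.14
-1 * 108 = -108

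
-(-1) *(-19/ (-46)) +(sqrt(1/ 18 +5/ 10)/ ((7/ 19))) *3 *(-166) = 19/ 46 - 3154 *sqrt(5)/ 7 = -1007.10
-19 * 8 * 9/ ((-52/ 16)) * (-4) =-21888/ 13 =-1683.69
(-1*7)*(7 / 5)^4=-16807 / 625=-26.89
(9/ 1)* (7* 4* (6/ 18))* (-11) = -924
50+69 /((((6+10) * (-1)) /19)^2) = 37709 /256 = 147.30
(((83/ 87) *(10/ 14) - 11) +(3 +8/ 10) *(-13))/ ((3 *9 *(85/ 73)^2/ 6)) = -1938082694/ 198001125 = -9.79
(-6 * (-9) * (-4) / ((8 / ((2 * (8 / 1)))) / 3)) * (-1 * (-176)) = -228096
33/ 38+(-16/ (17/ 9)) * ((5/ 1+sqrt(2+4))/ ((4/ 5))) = -33639/ 646-180 * sqrt(6)/ 17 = -78.01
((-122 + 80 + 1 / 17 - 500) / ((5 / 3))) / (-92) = 27639 / 7820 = 3.53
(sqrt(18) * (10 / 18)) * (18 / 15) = 2 * sqrt(2) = 2.83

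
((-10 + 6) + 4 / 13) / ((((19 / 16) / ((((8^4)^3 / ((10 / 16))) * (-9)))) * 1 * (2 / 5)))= 1899956092796928 / 247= 7692129930351.94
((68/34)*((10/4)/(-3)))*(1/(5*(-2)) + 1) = -3/2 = -1.50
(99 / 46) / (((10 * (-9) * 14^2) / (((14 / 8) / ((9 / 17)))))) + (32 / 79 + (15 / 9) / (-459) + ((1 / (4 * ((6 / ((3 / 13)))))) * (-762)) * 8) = -58.21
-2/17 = -0.12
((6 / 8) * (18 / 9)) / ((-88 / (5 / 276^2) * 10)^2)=0.00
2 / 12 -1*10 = -59 / 6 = -9.83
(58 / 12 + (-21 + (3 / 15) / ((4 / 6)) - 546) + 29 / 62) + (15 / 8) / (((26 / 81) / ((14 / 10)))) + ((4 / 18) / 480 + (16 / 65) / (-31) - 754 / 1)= -28447907 / 21762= -1307.23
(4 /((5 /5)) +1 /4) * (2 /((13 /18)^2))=2754 /169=16.30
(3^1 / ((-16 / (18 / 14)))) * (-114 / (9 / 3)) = 513 / 56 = 9.16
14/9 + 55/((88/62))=1451/36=40.31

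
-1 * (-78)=78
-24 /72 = -1 /3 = -0.33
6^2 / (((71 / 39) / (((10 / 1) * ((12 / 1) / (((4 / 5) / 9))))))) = 1895400 / 71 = 26695.77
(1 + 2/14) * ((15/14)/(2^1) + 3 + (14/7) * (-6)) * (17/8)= -4029/196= -20.56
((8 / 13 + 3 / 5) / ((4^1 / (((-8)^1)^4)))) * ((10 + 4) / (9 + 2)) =1132544 / 715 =1583.98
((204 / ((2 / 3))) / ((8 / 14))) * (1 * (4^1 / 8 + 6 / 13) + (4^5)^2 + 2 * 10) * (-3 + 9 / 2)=87597692973 / 104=842285509.36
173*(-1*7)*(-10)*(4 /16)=6055 /2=3027.50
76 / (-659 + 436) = -76 / 223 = -0.34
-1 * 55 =-55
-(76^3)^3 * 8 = -676725150772625408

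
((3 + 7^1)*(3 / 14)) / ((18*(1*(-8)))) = -5 / 336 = -0.01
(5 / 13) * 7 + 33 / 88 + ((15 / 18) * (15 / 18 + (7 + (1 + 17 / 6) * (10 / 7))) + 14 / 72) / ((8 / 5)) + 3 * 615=168816 / 91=1855.12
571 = 571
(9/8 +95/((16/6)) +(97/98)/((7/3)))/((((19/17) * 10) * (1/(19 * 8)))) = 867051/1715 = 505.57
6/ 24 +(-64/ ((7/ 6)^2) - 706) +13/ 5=-750.17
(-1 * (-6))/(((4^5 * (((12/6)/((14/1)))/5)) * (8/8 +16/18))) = 945/8704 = 0.11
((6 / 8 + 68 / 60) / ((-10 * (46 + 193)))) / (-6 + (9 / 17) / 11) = 0.00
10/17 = 0.59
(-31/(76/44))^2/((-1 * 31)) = -3751/361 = -10.39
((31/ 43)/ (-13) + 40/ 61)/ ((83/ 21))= 0.15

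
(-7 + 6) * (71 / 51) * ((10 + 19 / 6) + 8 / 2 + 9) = -11147 / 306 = -36.43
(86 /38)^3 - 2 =65789 /6859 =9.59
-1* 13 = -13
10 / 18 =5 / 9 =0.56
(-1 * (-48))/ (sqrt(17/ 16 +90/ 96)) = 24 * sqrt(2) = 33.94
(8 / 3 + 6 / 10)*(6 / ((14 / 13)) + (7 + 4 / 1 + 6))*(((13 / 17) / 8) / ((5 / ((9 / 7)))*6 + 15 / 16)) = 28756 / 99025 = 0.29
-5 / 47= -0.11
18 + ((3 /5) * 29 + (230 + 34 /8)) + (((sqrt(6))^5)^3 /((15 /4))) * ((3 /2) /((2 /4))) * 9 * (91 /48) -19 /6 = 15989 /60 + 19105632 * sqrt(6) /5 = 9360076.41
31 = 31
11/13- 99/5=-1232/65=-18.95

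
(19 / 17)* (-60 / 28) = -285 / 119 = -2.39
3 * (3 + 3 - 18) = -36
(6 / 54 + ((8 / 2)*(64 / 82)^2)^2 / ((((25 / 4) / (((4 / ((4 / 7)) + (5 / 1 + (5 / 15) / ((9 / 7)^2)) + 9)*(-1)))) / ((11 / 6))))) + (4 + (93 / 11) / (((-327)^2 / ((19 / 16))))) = -3533616549873256049 / 107688326396151600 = -32.81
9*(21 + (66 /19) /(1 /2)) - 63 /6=241.03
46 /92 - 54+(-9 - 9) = -143 /2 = -71.50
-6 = -6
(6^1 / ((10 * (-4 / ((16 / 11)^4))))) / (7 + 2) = -16384 / 219615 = -0.07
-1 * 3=-3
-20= -20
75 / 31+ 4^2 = 571 / 31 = 18.42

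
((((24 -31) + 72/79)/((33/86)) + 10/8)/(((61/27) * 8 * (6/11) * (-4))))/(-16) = -457287/19738624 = -0.02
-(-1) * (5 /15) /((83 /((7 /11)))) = 7 /2739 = 0.00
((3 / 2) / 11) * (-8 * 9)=-108 / 11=-9.82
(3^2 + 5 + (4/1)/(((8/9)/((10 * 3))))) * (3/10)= 447/10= 44.70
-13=-13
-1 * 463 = -463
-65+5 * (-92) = -525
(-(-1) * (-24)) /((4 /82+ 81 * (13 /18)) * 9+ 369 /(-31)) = -20336 /436407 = -0.05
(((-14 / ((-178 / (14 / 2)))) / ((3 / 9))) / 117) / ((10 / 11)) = 0.02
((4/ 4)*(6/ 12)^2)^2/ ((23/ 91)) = 91/ 368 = 0.25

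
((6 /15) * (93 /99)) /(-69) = -62 /11385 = -0.01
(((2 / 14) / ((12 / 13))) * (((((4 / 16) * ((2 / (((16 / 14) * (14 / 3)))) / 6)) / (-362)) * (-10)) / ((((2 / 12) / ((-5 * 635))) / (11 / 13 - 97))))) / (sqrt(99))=9921875 * sqrt(11) / 2675904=12.30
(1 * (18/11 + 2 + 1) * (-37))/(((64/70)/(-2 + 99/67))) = 2311575/23584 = 98.01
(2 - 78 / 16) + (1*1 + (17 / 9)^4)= 569753 / 52488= 10.85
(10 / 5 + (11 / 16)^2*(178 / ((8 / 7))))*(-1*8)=-77431 / 128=-604.93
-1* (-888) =888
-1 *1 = -1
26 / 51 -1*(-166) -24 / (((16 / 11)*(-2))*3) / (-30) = 339493 / 2040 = 166.42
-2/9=-0.22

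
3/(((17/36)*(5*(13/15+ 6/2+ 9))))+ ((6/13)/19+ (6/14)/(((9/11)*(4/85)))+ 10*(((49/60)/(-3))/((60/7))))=67003799683/6126676920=10.94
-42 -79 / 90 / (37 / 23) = -141677 / 3330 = -42.55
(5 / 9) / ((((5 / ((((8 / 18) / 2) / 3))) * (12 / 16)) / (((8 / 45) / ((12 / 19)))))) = 304 / 98415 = 0.00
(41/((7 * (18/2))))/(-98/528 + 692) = 3608/3835419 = 0.00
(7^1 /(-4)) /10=-7 /40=-0.18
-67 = -67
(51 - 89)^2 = 1444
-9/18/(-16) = 1/32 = 0.03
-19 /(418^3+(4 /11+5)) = -0.00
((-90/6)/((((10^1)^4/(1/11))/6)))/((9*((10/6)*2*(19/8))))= -3/261250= -0.00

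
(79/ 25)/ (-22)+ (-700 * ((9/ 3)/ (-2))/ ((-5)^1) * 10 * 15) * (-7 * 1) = 121274921/ 550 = 220499.86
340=340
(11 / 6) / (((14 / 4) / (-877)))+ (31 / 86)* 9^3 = -355063 / 1806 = -196.60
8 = 8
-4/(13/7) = -28/13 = -2.15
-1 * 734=-734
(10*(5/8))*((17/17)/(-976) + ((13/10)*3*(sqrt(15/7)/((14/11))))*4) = -25/3904 + 2145*sqrt(105)/196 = 112.13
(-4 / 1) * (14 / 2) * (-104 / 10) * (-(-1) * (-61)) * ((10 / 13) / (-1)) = 13664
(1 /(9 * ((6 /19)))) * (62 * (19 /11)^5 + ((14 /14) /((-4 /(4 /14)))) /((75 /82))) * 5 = 1531217967821 /913159170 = 1676.84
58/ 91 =0.64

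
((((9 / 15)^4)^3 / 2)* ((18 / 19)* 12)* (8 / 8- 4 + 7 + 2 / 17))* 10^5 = 25713241344 / 5046875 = 5094.88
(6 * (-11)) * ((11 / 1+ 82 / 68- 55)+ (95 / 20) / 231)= 671887 / 238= 2823.05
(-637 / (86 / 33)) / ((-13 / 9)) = 169.22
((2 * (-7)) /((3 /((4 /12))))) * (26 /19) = -364 /171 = -2.13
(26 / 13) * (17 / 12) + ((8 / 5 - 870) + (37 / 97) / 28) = -35262631 / 40740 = -865.55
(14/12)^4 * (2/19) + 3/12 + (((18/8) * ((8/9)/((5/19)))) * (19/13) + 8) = 15647639/800280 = 19.55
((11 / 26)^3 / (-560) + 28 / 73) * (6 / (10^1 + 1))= 826483551 / 3951787840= 0.21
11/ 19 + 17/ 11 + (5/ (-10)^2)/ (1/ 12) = 2847/ 1045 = 2.72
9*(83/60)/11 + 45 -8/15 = 45.60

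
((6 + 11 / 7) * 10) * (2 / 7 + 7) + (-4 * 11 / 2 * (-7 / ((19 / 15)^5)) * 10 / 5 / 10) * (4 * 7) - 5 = 98411676715 / 121328851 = 811.12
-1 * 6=-6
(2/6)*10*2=20/3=6.67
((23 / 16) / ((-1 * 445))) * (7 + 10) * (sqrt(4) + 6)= -391 / 890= -0.44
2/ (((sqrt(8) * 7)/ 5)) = 5 * sqrt(2)/ 14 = 0.51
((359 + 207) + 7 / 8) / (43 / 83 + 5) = 376405 / 3664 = 102.73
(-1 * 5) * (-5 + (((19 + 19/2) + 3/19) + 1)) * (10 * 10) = -234250/19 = -12328.95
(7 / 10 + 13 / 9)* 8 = 772 / 45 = 17.16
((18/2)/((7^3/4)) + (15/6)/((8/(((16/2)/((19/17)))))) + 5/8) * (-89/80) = -13766253/4170880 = -3.30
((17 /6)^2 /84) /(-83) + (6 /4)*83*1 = 31248215 /250992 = 124.50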